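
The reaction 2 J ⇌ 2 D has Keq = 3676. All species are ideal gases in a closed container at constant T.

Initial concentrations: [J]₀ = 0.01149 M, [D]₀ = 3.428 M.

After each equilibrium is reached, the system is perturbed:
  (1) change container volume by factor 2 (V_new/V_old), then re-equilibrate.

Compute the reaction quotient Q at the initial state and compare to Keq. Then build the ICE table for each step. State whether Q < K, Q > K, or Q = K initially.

Q₀ = 8.9011e+04; Q > K (proceeds reverse)

Q₀ = 8.9011e+04 vs Keq = 3676 ⇒ Q>K, reverse
Step 1:
                  J         D
  I         0.01149     3.428
  C         0.04432  -0.04432
  E         0.05581     3.384
  solve Keq expr → x = -0.02216; check Q = 3676
Then change container volume by factor 2 (V_new/V_old).
Step 2:
                  J         D
  I          0.0279     1.692
  C               0         0
  E          0.0279     1.692
  solve Keq expr → x = 0; check Q = 3676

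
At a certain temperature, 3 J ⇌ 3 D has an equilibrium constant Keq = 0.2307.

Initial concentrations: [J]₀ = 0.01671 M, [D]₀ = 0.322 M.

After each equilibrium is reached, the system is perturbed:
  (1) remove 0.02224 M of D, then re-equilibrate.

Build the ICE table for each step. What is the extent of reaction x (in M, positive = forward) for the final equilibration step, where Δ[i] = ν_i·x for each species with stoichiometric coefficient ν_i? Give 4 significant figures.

x = 0.004595 M

Q₀ = 7155 vs Keq = 0.2307 ⇒ Q>K, reverse
Step 1:
                    J           D
  init        0.01671       0.322
  Δ            0.1932     -0.1932
  eq           0.2099      0.1288
  solve Keq expr → x = -0.06441; check Q = 0.2307
Then remove 0.02224 M of D.
Step 2:
                    J           D
  init         0.2099      0.1065
  Δ          -0.01379     0.01379
  eq           0.1962      0.1203
  solve Keq expr → x = 0.004595; check Q = 0.2307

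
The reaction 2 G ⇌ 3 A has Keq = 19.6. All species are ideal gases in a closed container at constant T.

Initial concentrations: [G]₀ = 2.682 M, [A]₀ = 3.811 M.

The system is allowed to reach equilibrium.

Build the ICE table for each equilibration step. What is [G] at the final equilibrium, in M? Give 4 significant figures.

[G]_eq = 2.191 M

Q₀ = 7.695 vs Keq = 19.6 ⇒ Q<K, forward
Step 1:
                  G         A
  Initial     2.682     3.811
  Change    -0.4913    0.7369
  Equil       2.191     4.548
  solve Keq expr → x = 0.2456; check Q = 19.6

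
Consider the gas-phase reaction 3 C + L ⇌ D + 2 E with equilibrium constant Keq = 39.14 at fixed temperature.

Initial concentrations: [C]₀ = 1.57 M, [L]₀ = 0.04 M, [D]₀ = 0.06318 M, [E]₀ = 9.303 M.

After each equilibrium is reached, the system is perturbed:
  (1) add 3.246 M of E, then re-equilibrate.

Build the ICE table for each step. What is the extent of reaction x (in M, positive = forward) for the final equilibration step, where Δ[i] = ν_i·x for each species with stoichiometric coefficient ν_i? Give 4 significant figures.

x = -0.01307 M

Q₀ = 35.32 vs Keq = 39.14 ⇒ Q<K, forward
Step 1:
                   C          L          D          E
  init          1.57       0.04    0.06318      9.303
  Δ        -0.006488  -0.002163   0.002163   0.004325
  eq           1.564    0.03784    0.06534      9.307
  solve Keq expr → x = 0.002163; check Q = 39.14
Then add 3.246 M of E.
Step 2:
                   C          L          D          E
  init         1.564    0.03784    0.06534      12.55
  Δ          0.03921    0.01307   -0.01307   -0.02614
  eq           1.603    0.05091    0.05227      12.53
  solve Keq expr → x = -0.01307; check Q = 39.14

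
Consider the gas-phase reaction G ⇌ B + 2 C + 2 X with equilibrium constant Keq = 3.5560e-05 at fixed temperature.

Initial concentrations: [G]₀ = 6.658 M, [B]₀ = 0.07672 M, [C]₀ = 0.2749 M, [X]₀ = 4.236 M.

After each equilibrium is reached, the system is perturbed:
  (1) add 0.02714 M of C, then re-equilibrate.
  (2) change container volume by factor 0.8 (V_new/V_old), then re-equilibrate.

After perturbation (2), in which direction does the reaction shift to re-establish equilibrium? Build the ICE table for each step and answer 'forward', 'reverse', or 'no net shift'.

Q₀ = 0.01563 vs Keq = 3.5560e-05 ⇒ Q>K, reverse
Step 1:
                  G         B         C         X
  init        6.658   0.07672    0.2749     4.236
  Δ         0.07578  -0.07578   -0.1516   -0.1516
  eq          6.734 9.4340e-04    0.1233     4.084
  solve Keq expr → x = -0.07578; check Q = 3.5560e-05
Then add 0.02714 M of C.
Step 2:
                  G         B         C         X
  init        6.734 9.4340e-04    0.1505     4.084
  Δ       3.0422e-04 -3.0422e-04 -6.0844e-04 -6.0844e-04
  eq          6.734 6.3918e-04    0.1499     4.084
  solve Keq expr → x = -3.0422e-04; check Q = 3.5560e-05
Then change container volume by factor 0.8 (V_new/V_old).
Step 3:
                  G         B         C         X
  init        8.418 7.9898e-04    0.1873     5.105
  Δ       4.6828e-04 -4.6828e-04 -9.3656e-04 -9.3656e-04
  eq          8.418 3.3070e-04    0.1864     5.104
  solve Keq expr → x = -4.6828e-04; check Q = 3.5560e-05

Direction: reverse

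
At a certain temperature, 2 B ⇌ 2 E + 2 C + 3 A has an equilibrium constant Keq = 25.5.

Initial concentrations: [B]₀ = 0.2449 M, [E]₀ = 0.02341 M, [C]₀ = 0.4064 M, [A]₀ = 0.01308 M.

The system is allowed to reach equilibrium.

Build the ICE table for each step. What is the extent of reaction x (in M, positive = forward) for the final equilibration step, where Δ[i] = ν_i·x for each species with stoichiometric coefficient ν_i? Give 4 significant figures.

Q₀ = 3.3772e-09 vs Keq = 25.5 ⇒ Q<K, forward
Step 1:
                   B          E          C          A
  Initial     0.2449    0.02341     0.4064    0.01308
  Change     -0.2374     0.2374     0.2374     0.3562
  Equil     0.007462     0.2608     0.6438     0.3692
  solve Keq expr → x = 0.1187; check Q = 25.5

x = 0.1187 M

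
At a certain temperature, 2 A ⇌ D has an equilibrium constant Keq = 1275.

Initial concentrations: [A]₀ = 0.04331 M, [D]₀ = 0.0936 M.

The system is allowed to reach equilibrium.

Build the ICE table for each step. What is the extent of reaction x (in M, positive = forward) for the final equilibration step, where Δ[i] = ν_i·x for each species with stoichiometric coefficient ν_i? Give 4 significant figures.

Q₀ = 49.9 vs Keq = 1275 ⇒ Q<K, forward
Step 1:
                  A         D
  Initial   0.04331    0.0936
  Change     -0.034     0.017
  Equil    0.009314    0.1106
  solve Keq expr → x = 0.017; check Q = 1275

x = 0.017 M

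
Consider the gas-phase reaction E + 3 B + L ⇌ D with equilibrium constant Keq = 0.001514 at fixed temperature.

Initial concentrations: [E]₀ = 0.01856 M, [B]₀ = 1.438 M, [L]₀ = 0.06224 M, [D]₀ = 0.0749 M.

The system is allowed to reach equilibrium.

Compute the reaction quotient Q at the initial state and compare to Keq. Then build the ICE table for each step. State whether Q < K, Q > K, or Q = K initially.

Q₀ = 21.81 vs Keq = 0.001514 ⇒ Q>K, reverse
Step 1:
                  E         B         L         D
  I         0.01856     1.438   0.06224    0.0749
  C         0.07481    0.2244   0.07481  -0.07481
  E         0.09337     1.662    0.1371 8.9013e-05
  solve Keq expr → x = -0.07481; check Q = 0.001514

Q₀ = 21.81; Q > K (proceeds reverse)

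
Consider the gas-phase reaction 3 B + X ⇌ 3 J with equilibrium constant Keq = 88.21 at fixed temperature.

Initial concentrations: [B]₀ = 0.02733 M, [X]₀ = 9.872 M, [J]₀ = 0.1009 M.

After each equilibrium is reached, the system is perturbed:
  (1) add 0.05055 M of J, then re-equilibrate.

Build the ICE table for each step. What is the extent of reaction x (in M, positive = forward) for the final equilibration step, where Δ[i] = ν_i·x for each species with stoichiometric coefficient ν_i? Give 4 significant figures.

Q₀ = 5.097 vs Keq = 88.21 ⇒ Q<K, forward
Step 1:
                   B          X          J
  Initial    0.02733      9.872     0.1009
  Change    -0.01517  -0.005058    0.01517
  Equil      0.01216      9.867     0.1161
  solve Keq expr → x = 0.005058; check Q = 88.21
Then add 0.05055 M of J.
Step 2:
                   B          X          J
  Initial    0.01216      9.867     0.1666
  Change    0.004792   0.001597  -0.004792
  Equil      0.01695      9.869     0.1618
  solve Keq expr → x = -0.001597; check Q = 88.21

x = -0.001597 M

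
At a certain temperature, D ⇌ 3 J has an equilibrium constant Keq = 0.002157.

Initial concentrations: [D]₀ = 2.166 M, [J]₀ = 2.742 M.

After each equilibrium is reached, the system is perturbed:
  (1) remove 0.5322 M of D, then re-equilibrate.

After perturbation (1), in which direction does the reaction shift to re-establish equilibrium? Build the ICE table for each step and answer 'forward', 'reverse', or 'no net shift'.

Direction: reverse

Q₀ = 9.518 vs Keq = 0.002157 ⇒ Q>K, reverse
Step 1:
                    D           J
  Initial       2.166       2.742
  Change       0.8518      -2.555
  Equil         3.018      0.1867
  solve Keq expr → x = -0.8518; check Q = 0.002157
Then remove 0.5322 M of D.
Step 2:
                    D           J
  Initial       2.486      0.1867
  Change     0.003867     -0.0116
  Equil         2.489      0.1751
  solve Keq expr → x = -0.003867; check Q = 0.002157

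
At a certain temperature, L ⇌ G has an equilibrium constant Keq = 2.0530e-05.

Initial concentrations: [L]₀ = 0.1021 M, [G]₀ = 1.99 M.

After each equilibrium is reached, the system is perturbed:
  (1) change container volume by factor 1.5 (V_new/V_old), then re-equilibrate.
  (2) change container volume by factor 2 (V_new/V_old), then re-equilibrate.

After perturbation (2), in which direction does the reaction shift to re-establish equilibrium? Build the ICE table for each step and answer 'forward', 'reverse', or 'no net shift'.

Q₀ = 19.49 vs Keq = 2.0530e-05 ⇒ Q>K, reverse
Step 1:
                    L           G
  I            0.1021        1.99
  C              1.99       -1.99
  E             2.092  4.2950e-05
  solve Keq expr → x = -1.99; check Q = 2.0530e-05
Then change container volume by factor 1.5 (V_new/V_old).
Step 2:
                    L           G
  I             1.395  2.8633e-05
  C                 0           0
  E             1.395  2.8633e-05
  solve Keq expr → x = 0; check Q = 2.0530e-05
Then change container volume by factor 2 (V_new/V_old).
Step 3:
                    L           G
  I            0.6974  1.4317e-05
  C                 0           0
  E            0.6974  1.4317e-05
  solve Keq expr → x = 0; check Q = 2.0530e-05

Direction: no net shift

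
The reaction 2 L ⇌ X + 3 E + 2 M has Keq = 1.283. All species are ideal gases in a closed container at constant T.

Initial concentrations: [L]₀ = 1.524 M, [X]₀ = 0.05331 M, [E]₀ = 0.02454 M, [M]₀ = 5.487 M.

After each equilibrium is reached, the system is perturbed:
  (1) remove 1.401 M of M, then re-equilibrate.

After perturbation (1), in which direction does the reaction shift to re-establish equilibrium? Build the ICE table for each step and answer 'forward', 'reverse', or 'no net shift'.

Direction: forward

Q₀ = 1.0213e-05 vs Keq = 1.283 ⇒ Q<K, forward
Step 1:
                   L          X          E          M
  Initial      1.524    0.05331    0.02454      5.487
  Change      -0.376      0.188      0.564      0.376
  Equil        1.148     0.2413     0.5885      5.863
  solve Keq expr → x = 0.188; check Q = 1.283
Then remove 1.401 M of M.
Step 2:
                   L          X          E          M
  Initial      1.148     0.2413     0.5885      4.462
  Change    -0.04784    0.02392    0.07176    0.04784
  Equil          1.1     0.2652     0.6603       4.51
  solve Keq expr → x = 0.02392; check Q = 1.283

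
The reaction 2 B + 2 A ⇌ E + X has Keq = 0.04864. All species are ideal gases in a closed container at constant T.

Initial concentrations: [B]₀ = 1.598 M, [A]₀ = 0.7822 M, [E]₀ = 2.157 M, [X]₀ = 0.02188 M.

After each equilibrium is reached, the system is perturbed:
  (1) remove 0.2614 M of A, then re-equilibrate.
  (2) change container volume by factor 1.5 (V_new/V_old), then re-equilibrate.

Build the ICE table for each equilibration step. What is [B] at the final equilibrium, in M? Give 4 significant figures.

Q₀ = 0.03021 vs Keq = 0.04864 ⇒ Q<K, forward
Step 1:
                    B           A           E           X
  Initial       1.598      0.7822       2.157     0.02188
  Change     -0.02093    -0.02093     0.01047     0.01047
  Equil         1.577      0.7613       2.167     0.03235
  solve Keq expr → x = 0.01047; check Q = 0.04864
Then remove 0.2614 M of A.
Step 2:
                    B           A           E           X
  Initial       1.577      0.4999       2.167     0.03235
  Change      0.03164     0.03164    -0.01582    -0.01582
  Equil         1.609      0.5315       2.152     0.01653
  solve Keq expr → x = -0.01582; check Q = 0.04864
Then change container volume by factor 1.5 (V_new/V_old).
Step 3:
                    B           A           E           X
  Initial       1.072      0.3543       1.434     0.01102
  Change      0.01134     0.01134   -0.005671   -0.005671
  Equil         1.084      0.3657       1.429    0.005347
  solve Keq expr → x = -0.005671; check Q = 0.04864

[B]_eq = 1.084 M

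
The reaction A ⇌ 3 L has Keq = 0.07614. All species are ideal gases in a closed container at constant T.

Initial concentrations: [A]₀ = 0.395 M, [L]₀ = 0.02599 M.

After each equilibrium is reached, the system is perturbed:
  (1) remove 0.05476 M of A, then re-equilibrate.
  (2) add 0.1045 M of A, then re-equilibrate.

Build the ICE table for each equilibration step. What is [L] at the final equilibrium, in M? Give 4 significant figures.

Q₀ = 4.4445e-05 vs Keq = 0.07614 ⇒ Q<K, forward
Step 1:
                  A         L
  init        0.395   0.02599
  Δ        -0.08677    0.2603
  eq         0.3082    0.2863
  solve Keq expr → x = 0.08677; check Q = 0.07614
Then remove 0.05476 M of A.
Step 2:
                  A         L
  init       0.2535    0.2863
  Δ        0.005394  -0.01618
  eq         0.2589    0.2701
  solve Keq expr → x = -0.005394; check Q = 0.07614
Then add 0.1045 M of A.
Step 3:
                  A         L
  init       0.3634    0.2701
  Δ       -0.009855   0.02957
  eq         0.3535    0.2997
  solve Keq expr → x = 0.009855; check Q = 0.07614

[L]_eq = 0.2997 M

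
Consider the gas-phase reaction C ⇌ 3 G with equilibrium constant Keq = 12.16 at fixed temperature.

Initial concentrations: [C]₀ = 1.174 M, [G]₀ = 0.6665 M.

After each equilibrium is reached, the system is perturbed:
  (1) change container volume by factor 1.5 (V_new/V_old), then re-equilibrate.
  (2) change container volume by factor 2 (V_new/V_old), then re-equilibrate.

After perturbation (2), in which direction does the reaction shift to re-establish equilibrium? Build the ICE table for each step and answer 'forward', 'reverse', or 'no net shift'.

Q₀ = 0.2522 vs Keq = 12.16 ⇒ Q<K, forward
Step 1:
                    C           G
  Initial       1.174      0.6665
  Change      -0.4622       1.387
  Equil        0.7118       2.053
  solve Keq expr → x = 0.4622; check Q = 12.16
Then change container volume by factor 1.5 (V_new/V_old).
Step 2:
                    C           G
  Initial      0.4745       1.369
  Change     -0.09749      0.2925
  Equil         0.377       1.661
  solve Keq expr → x = 0.09749; check Q = 12.16
Then change container volume by factor 2 (V_new/V_old).
Step 3:
                    C           G
  Initial      0.1885      0.8306
  Change     -0.08409      0.2523
  Equil        0.1044       1.083
  solve Keq expr → x = 0.08409; check Q = 12.16

Direction: forward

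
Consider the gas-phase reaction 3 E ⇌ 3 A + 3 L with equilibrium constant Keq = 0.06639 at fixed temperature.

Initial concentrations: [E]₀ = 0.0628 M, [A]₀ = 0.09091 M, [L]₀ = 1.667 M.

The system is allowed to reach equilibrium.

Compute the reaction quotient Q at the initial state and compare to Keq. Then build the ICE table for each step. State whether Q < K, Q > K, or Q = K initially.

Q₀ = 14.05; Q > K (proceeds reverse)

Q₀ = 14.05 vs Keq = 0.06639 ⇒ Q>K, reverse
Step 1:
                  E         A         L
  Initial    0.0628   0.09091     1.667
  Change    0.05997  -0.05997  -0.05997
  Equil      0.1228   0.03094     1.607
  solve Keq expr → x = -0.01999; check Q = 0.06639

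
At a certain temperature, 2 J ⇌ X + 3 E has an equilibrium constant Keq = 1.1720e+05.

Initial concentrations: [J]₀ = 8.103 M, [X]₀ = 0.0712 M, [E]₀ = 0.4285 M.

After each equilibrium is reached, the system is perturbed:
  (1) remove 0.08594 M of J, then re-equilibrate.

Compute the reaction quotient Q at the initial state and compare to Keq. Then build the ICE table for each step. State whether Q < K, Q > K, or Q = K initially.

Q₀ = 8.5318e-05; Q < K (proceeds forward)

Q₀ = 8.5318e-05 vs Keq = 1.1720e+05 ⇒ Q<K, forward
Step 1:
                  J         X         E
  I           8.103    0.0712    0.4285
  C          -7.854     3.927     11.78
  E          0.2492     3.998     12.21
  solve Keq expr → x = 3.927; check Q = 1.1720e+05
Then remove 0.08594 M of J.
Step 2:
                  J         X         E
  I          0.1632     3.998     12.21
  C         0.08098  -0.04049   -0.1215
  E          0.2442     3.958     12.09
  solve Keq expr → x = -0.04049; check Q = 1.1720e+05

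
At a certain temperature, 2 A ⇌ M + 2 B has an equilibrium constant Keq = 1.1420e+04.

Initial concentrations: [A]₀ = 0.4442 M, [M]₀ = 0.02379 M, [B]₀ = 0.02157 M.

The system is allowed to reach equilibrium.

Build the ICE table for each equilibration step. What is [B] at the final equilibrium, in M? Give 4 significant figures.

Q₀ = 5.6097e-05 vs Keq = 1.1420e+04 ⇒ Q<K, forward
Step 1:
                   A          M          B
  init        0.4442    0.02379    0.02157
  Δ          -0.4421      0.221     0.4421
  eq        0.002147     0.2448     0.4636
  solve Keq expr → x = 0.221; check Q = 1.1420e+04

[B]_eq = 0.4636 M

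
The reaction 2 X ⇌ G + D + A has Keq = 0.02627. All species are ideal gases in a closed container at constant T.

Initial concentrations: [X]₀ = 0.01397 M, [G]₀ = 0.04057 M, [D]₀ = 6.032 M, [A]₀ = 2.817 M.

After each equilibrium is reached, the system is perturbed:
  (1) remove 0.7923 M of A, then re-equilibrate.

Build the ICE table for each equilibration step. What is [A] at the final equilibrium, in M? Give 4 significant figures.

Q₀ = 3532 vs Keq = 0.02627 ⇒ Q>K, reverse
Step 1:
                  X         G         D         A
  I         0.01397   0.04057     6.032     2.817
  C         0.08111  -0.04056  -0.04056  -0.04056
  E         0.09508 1.4277e-05     5.991     2.776
  solve Keq expr → x = -0.04056; check Q = 0.02627
Then remove 0.7923 M of A.
Step 2:
                  X         G         D         A
  I         0.09508 1.4277e-05     5.991     1.984
  C       -1.1392e-05 5.6961e-06 5.6961e-06 5.6961e-06
  E         0.09507 1.9973e-05     5.991     1.984
  solve Keq expr → x = 5.6961e-06; check Q = 0.02627

[A]_eq = 1.984 M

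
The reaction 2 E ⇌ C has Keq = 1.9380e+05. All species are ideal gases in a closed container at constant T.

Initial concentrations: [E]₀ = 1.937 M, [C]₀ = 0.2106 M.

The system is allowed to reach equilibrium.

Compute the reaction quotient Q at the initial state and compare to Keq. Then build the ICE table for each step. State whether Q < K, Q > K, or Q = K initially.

Q₀ = 0.05613; Q < K (proceeds forward)

Q₀ = 0.05613 vs Keq = 1.9380e+05 ⇒ Q<K, forward
Step 1:
                  E         C
  I           1.937    0.2106
  C          -1.935    0.9673
  E        0.002465     1.178
  solve Keq expr → x = 0.9673; check Q = 1.9380e+05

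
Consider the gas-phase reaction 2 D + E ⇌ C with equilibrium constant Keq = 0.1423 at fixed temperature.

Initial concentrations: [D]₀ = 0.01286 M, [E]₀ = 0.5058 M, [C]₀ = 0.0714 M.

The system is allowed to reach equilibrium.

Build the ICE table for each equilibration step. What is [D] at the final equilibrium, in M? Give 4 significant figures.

[D]_eq = 0.1519 M

Q₀ = 853.6 vs Keq = 0.1423 ⇒ Q>K, reverse
Step 1:
                   D          E          C
  Initial    0.01286     0.5058     0.0714
  Change       0.139    0.06951   -0.06951
  Equil       0.1519     0.5753   0.001889
  solve Keq expr → x = -0.06951; check Q = 0.1423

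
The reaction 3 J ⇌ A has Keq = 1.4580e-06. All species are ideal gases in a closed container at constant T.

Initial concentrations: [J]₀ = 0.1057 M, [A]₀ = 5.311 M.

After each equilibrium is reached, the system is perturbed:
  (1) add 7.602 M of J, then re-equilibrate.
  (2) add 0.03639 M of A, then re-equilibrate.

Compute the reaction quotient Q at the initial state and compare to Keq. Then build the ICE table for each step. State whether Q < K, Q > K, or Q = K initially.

Q₀ = 4497; Q > K (proceeds reverse)

Q₀ = 4497 vs Keq = 1.4580e-06 ⇒ Q>K, reverse
Step 1:
                  J         A
  Initial    0.1057     5.311
  Change      15.92    -5.305
  Equil       16.02  0.005995
  solve Keq expr → x = -5.305; check Q = 1.4580e-06
Then add 7.602 M of J.
Step 2:
                  J         A
  Initial     23.62  0.005995
  Change   -0.03939   0.01313
  Equil       23.58   0.01912
  solve Keq expr → x = 0.01313; check Q = 1.4580e-06
Then add 0.03639 M of A.
Step 3:
                  J         A
  Initial     23.58   0.05551
  Change     0.1084  -0.03613
  Equil       23.69   0.01939
  solve Keq expr → x = -0.03613; check Q = 1.4580e-06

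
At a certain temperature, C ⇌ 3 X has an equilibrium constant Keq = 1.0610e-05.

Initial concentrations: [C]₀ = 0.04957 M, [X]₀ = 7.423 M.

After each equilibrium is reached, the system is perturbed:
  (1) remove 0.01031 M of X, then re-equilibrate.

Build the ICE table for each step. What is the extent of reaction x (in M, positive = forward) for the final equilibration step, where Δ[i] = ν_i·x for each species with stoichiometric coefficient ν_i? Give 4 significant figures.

Q₀ = 8251 vs Keq = 1.0610e-05 ⇒ Q>K, reverse
Step 1:
                   C          X
  init       0.04957      7.423
  Δ            2.464     -7.393
  eq           2.514    0.02988
  solve Keq expr → x = -2.464; check Q = 1.0610e-05
Then remove 0.01031 M of X.
Step 2:
                   C          X
  init         2.514    0.01957
  Δ        -0.003432     0.0103
  eq           2.511    0.02986
  solve Keq expr → x = 0.003432; check Q = 1.0610e-05

x = 0.003432 M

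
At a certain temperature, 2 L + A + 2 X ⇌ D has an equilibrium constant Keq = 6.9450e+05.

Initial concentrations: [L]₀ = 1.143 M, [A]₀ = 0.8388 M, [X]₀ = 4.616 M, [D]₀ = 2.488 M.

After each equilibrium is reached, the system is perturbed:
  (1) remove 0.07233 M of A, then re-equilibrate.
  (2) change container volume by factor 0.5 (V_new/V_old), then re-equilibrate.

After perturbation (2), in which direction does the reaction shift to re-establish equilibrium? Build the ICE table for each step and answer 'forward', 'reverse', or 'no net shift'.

Q₀ = 0.1066 vs Keq = 6.9450e+05 ⇒ Q<K, forward
Step 1:
                   L          A          X          D
  init         1.143     0.8388      4.616      2.488
  Δ           -1.142    -0.5709     -1.142     0.5709
  eq        0.001167     0.2679      3.474      3.059
  solve Keq expr → x = 0.5709; check Q = 6.9450e+05
Then remove 0.07233 M of A.
Step 2:
                   L          A          X          D
  init      0.001167     0.1956      3.474      3.059
  Δ       1.9845e-04 9.9226e-05 1.9845e-04 -9.9226e-05
  eq        0.001366     0.1957      3.474      3.059
  solve Keq expr → x = -9.9226e-05; check Q = 6.9450e+05
Then change container volume by factor 0.5 (V_new/V_old).
Step 3:
                   L          A          X          D
  init      0.002731     0.3913      6.949      6.118
  Δ        -0.002047  -0.001024  -0.002047   0.001024
  eq      6.8395e-04     0.3903      6.947      6.119
  solve Keq expr → x = 0.001024; check Q = 6.9450e+05

Direction: forward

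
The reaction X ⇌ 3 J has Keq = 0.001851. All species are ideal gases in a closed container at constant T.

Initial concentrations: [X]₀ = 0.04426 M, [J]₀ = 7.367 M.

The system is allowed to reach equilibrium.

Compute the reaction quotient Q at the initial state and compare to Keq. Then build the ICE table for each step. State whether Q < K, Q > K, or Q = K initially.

Q₀ = 9034 vs Keq = 0.001851 ⇒ Q>K, reverse
Step 1:
                    X           J
  Initial     0.04426       7.367
  Change        2.401      -7.202
  Equil         2.445      0.1654
  solve Keq expr → x = -2.401; check Q = 0.001851

Q₀ = 9034; Q > K (proceeds reverse)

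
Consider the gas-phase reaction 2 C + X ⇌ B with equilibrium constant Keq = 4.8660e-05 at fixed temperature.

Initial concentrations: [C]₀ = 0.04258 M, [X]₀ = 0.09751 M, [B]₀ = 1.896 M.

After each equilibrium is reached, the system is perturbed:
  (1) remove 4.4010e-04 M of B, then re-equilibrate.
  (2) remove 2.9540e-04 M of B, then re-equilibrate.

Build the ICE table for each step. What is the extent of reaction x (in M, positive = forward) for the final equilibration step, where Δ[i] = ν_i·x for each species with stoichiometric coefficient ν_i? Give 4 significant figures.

Q₀ = 1.0725e+04 vs Keq = 4.8660e-05 ⇒ Q>K, reverse
Step 1:
                  C         X         B
  Initial   0.04258   0.09751     1.896
  Change      3.789     1.895    -1.895
  Equil       3.832     1.992  0.001423
  solve Keq expr → x = -1.895; check Q = 4.8660e-05
Then remove 4.4010e-04 M of B.
Step 2:
                  C         X         B
  Initial     3.832     1.992 9.8312e-04
  Change  -8.7827e-04 -4.3913e-04 4.3913e-04
  Equil       3.831     1.992  0.001422
  solve Keq expr → x = 4.3913e-04; check Q = 4.8660e-05
Then remove 2.9540e-04 M of B.
Step 3:
                  C         X         B
  Initial     3.831     1.992  0.001127
  Change  -5.8950e-04 -2.9475e-04 2.9475e-04
  Equil        3.83     1.991  0.001422
  solve Keq expr → x = 2.9475e-04; check Q = 4.8660e-05

x = 2.9475e-04 M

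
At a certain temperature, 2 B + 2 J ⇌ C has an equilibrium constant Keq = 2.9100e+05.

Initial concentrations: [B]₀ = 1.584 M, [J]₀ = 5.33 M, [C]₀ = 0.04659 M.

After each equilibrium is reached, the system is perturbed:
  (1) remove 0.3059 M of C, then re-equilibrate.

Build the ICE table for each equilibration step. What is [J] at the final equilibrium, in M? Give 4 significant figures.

[J]_eq = 3.746 M

Q₀ = 6.5362e-04 vs Keq = 2.9100e+05 ⇒ Q<K, forward
Step 1:
                    B           J           C
  init          1.584        5.33     0.04659
  Δ            -1.584      -1.584      0.7918
  eq       4.5305e-04       3.746      0.8384
  solve Keq expr → x = 0.7918; check Q = 2.9100e+05
Then remove 0.3059 M of C.
Step 2:
                    B           J           C
  init     4.5305e-04       3.746      0.5325
  Δ       -9.1970e-05 -9.1970e-05  4.5985e-05
  eq       3.6108e-04       3.746      0.5325
  solve Keq expr → x = 4.5985e-05; check Q = 2.9100e+05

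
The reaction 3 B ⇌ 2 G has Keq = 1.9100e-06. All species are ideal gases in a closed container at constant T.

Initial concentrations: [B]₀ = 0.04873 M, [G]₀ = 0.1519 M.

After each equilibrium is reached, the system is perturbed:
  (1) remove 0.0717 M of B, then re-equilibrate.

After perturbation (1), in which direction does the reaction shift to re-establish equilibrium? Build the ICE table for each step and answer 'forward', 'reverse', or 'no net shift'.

Direction: reverse

Q₀ = 199.4 vs Keq = 1.9100e-06 ⇒ Q>K, reverse
Step 1:
                   B          G
  init       0.04873     0.1519
  Δ           0.2275    -0.1517
  eq          0.2763 2.0070e-04
  solve Keq expr → x = -0.07585; check Q = 1.9100e-06
Then remove 0.0717 M of B.
Step 2:
                   B          G
  init        0.2046 2.0070e-04
  Δ       1.0907e-04 -7.2712e-05
  eq          0.2047 1.2798e-04
  solve Keq expr → x = -3.6356e-05; check Q = 1.9100e-06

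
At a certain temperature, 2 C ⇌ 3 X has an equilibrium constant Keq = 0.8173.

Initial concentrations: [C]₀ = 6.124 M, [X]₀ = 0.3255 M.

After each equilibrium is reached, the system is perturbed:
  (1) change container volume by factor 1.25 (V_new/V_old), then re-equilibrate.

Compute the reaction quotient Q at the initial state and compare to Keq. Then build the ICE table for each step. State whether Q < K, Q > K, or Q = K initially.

Q₀ = 9.1957e-04 vs Keq = 0.8173 ⇒ Q<K, forward
Step 1:
                   C          X
  Initial      6.124     0.3255
  Change       -1.51      2.266
  Equil        4.614      2.591
  solve Keq expr → x = 0.7552; check Q = 0.8173
Then change container volume by factor 1.25 (V_new/V_old).
Step 2:
                   C          X
  Initial      3.691      2.073
  Change    -0.08403      0.126
  Equil        3.607      2.199
  solve Keq expr → x = 0.04201; check Q = 0.8173

Q₀ = 9.1957e-04; Q < K (proceeds forward)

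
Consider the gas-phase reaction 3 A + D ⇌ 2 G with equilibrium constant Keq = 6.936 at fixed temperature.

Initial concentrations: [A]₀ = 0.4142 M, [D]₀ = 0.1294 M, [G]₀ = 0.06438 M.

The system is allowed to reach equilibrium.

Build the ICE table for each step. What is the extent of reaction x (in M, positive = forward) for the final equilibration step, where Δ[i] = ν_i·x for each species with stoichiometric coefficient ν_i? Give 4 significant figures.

Q₀ = 0.4508 vs Keq = 6.936 ⇒ Q<K, forward
Step 1:
                   A          D          G
  init        0.4142     0.1294    0.06438
  Δ           -0.108     -0.036      0.072
  eq          0.3062     0.0934     0.1364
  solve Keq expr → x = 0.036; check Q = 6.936

x = 0.036 M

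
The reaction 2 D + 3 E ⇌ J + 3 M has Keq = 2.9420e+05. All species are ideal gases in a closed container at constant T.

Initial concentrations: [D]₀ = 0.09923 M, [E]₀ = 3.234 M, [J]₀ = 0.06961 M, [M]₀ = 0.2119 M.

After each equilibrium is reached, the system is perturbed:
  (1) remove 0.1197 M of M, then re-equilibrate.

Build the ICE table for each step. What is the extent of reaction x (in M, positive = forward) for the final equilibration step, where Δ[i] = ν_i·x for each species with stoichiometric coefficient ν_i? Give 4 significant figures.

x = 5.7737e-06 M

Q₀ = 0.001989 vs Keq = 2.9420e+05 ⇒ Q<K, forward
Step 1:
                  D         E         J         M
  I         0.09923     3.234   0.06961    0.2119
  C         -0.0992   -0.1488    0.0496    0.1488
  E       2.5448e-05     3.085    0.1192    0.3607
  solve Keq expr → x = 0.0496; check Q = 2.9420e+05
Then remove 0.1197 M of M.
Step 2:
                  D         E         J         M
  I       2.5448e-05     3.085    0.1192     0.241
  C       -1.1547e-05 -1.7321e-05 5.7737e-06 1.7321e-05
  E       1.3900e-05     3.085    0.1192     0.241
  solve Keq expr → x = 5.7737e-06; check Q = 2.9420e+05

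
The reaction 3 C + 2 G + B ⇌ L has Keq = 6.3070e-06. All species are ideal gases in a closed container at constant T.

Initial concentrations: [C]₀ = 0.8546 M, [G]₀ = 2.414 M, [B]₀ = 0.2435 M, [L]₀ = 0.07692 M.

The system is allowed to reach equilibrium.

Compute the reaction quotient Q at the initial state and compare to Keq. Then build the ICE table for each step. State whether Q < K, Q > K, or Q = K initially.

Q₀ = 0.08685; Q > K (proceeds reverse)

Q₀ = 0.08685 vs Keq = 6.3070e-06 ⇒ Q>K, reverse
Step 1:
                   C          G          B          L
  I           0.8546      2.414     0.2435    0.07692
  C           0.2307     0.1538     0.0769    -0.0769
  E            1.085      2.568     0.3204 1.7033e-05
  solve Keq expr → x = -0.0769; check Q = 6.3070e-06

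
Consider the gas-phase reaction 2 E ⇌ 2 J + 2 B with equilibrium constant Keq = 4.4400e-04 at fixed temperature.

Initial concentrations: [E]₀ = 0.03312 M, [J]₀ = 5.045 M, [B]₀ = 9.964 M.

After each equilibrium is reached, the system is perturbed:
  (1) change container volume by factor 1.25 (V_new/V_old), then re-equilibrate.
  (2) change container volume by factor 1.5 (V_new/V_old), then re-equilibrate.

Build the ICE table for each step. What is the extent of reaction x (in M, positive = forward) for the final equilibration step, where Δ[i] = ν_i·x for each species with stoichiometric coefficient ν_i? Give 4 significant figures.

Q₀ = 2.3036e+06 vs Keq = 4.4400e-04 ⇒ Q>K, reverse
Step 1:
                   E          J          B
  Initial    0.03312      5.045      9.964
  Change       5.023     -5.023     -5.023
  Equil        5.057    0.02157      4.941
  solve Keq expr → x = -2.512; check Q = 4.4400e-04
Then change container volume by factor 1.25 (V_new/V_old).
Step 2:
                   E          J          B
  Initial      4.045    0.01725      3.952
  Change   -0.004267   0.004267   0.004267
  Equil        4.041    0.02152      3.957
  solve Keq expr → x = 0.002134; check Q = 4.4400e-04
Then change container volume by factor 1.5 (V_new/V_old).
Step 3:
                   E          J          B
  Initial      2.694    0.01435      2.638
  Change    -0.00706    0.00706    0.00706
  Equil        2.687    0.02141      2.645
  solve Keq expr → x = 0.00353; check Q = 4.4400e-04

x = 0.00353 M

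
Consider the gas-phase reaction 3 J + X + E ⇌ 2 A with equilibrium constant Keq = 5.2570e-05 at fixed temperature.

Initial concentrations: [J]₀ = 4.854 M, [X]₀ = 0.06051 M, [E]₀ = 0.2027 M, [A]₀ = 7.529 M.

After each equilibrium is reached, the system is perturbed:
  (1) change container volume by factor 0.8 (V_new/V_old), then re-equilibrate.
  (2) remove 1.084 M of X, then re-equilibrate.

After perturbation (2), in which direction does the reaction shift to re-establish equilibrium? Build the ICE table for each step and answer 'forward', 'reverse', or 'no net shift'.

Direction: reverse

Q₀ = 40.41 vs Keq = 5.2570e-05 ⇒ Q>K, reverse
Step 1:
                  J         X         E         A
  I           4.854   0.06051    0.2027     7.529
  C           9.388     3.129     3.129    -6.259
  E           14.24      3.19     3.332      1.27
  solve Keq expr → x = -3.129; check Q = 5.2570e-05
Then change container volume by factor 0.8 (V_new/V_old).
Step 2:
                  J         X         E         A
  I            17.8     3.987     4.165     1.588
  C         -0.6164   -0.2055   -0.2055    0.4109
  E           17.19     3.782      3.96     1.999
  solve Keq expr → x = 0.2055; check Q = 5.2570e-05
Then remove 1.084 M of X.
Step 3:
                  J         X         E         A
  I           17.19     2.698      3.96     1.999
  C          0.3123    0.1041    0.1041   -0.2082
  E            17.5     2.802     4.064     1.791
  solve Keq expr → x = -0.1041; check Q = 5.2570e-05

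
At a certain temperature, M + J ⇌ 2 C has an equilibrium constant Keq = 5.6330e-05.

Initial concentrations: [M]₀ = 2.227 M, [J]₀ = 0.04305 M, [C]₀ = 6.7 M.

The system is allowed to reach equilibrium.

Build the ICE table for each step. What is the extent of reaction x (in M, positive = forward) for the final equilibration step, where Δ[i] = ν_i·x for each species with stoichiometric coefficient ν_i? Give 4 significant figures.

Q₀ = 468.2 vs Keq = 5.6330e-05 ⇒ Q>K, reverse
Step 1:
                    M           J           C
  I             2.227     0.04305         6.7
  C             3.334       3.334      -6.667
  E             5.561       3.377     0.03252
  solve Keq expr → x = -3.334; check Q = 5.6330e-05

x = -3.334 M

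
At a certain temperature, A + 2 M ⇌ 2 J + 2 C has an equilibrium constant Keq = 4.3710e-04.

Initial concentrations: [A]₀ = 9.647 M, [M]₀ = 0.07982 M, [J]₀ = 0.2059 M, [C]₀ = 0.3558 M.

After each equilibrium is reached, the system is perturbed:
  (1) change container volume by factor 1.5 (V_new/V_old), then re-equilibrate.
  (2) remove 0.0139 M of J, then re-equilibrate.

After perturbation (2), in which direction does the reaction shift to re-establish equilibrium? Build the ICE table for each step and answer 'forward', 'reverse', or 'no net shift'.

Q₀ = 0.08732 vs Keq = 4.3710e-04 ⇒ Q>K, reverse
Step 1:
                  A         M         J         C
  init        9.647   0.07982    0.2059    0.3558
  Δ         0.06985    0.1397   -0.1397   -0.1397
  eq          9.717    0.2195    0.0662    0.2161
  solve Keq expr → x = -0.06985; check Q = 4.3710e-04
Then change container volume by factor 1.5 (V_new/V_old).
Step 2:
                  A         M         J         C
  init        6.478    0.1463   0.04413    0.1441
  Δ       -0.002887 -0.005774  0.005774  0.005774
  eq          6.475    0.1406   0.04991    0.1498
  solve Keq expr → x = 0.002887; check Q = 4.3710e-04
Then remove 0.0139 M of J.
Step 3:
                  A         M         J         C
  init        6.475    0.1406   0.03601    0.1498
  Δ       -0.004204 -0.008408  0.008408  0.008408
  eq          6.471    0.1322   0.04442    0.1582
  solve Keq expr → x = 0.004204; check Q = 4.3710e-04

Direction: forward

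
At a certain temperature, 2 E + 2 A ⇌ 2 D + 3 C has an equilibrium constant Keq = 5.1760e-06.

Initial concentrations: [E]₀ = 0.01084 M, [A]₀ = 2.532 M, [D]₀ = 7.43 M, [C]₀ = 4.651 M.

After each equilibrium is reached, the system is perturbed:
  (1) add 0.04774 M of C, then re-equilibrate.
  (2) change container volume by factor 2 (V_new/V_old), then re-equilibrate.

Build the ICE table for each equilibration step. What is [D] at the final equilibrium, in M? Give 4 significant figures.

[D]_eq = 2.167 M

Q₀ = 7.3728e+06 vs Keq = 5.1760e-06 ⇒ Q>K, reverse
Step 1:
                   E          A          D          C
  Initial    0.01084      2.532       7.43      4.651
  Change       3.072      3.072     -3.072     -4.608
  Equil        3.083      5.604      4.358    0.04332
  solve Keq expr → x = -1.536; check Q = 5.1760e-06
Then add 0.04774 M of C.
Step 2:
                   E          A          D          C
  Initial      3.083      5.604      4.358    0.09106
  Change     0.03138    0.03138   -0.03138   -0.04707
  Equil        3.114      5.635      4.327    0.04399
  solve Keq expr → x = -0.01569; check Q = 5.1760e-06
Then change container volume by factor 2 (V_new/V_old).
Step 3:
                   E          A          D          C
  Initial      1.557      2.818      2.163      0.022
  Change   -0.003744  -0.003744   0.003744   0.005616
  Equil        1.553      2.814      2.167    0.02761
  solve Keq expr → x = 0.001872; check Q = 5.1760e-06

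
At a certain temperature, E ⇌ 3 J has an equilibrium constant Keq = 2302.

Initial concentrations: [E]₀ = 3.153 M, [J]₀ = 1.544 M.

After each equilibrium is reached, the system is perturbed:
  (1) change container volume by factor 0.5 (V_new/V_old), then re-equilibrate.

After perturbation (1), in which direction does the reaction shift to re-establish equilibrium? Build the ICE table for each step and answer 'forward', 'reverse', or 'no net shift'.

Direction: reverse

Q₀ = 1.167 vs Keq = 2302 ⇒ Q<K, forward
Step 1:
                    E           J
  init          3.153       1.544
  Δ            -2.746       8.239
  eq           0.4067       9.783
  solve Keq expr → x = 2.746; check Q = 2302
Then change container volume by factor 0.5 (V_new/V_old).
Step 2:
                    E           J
  init         0.8134       19.57
  Δ             1.078      -3.235
  eq            1.892       16.33
  solve Keq expr → x = -1.078; check Q = 2302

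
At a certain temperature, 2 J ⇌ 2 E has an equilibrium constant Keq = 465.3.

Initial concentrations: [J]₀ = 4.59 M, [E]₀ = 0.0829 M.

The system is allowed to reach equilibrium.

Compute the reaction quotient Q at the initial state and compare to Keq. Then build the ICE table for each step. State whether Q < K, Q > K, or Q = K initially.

Q₀ = 3.2620e-04; Q < K (proceeds forward)

Q₀ = 3.2620e-04 vs Keq = 465.3 ⇒ Q<K, forward
Step 1:
                    J           E
  Initial        4.59      0.0829
  Change       -4.383       4.383
  Equil         0.207       4.466
  solve Keq expr → x = 2.191; check Q = 465.3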